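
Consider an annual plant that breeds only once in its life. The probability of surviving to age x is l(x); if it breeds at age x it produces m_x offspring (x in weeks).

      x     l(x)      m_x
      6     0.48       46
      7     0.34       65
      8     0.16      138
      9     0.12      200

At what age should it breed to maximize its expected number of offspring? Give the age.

9

Expected offspring if breeding at age x = l(x) × m_x:
  age 6: 0.48 × 46 = 22.080
  age 7: 0.34 × 65 = 22.100
  age 8: 0.16 × 138 = 22.080
  age 9: 0.12 × 200 = 24.000
Maximum at age 9 (24.000).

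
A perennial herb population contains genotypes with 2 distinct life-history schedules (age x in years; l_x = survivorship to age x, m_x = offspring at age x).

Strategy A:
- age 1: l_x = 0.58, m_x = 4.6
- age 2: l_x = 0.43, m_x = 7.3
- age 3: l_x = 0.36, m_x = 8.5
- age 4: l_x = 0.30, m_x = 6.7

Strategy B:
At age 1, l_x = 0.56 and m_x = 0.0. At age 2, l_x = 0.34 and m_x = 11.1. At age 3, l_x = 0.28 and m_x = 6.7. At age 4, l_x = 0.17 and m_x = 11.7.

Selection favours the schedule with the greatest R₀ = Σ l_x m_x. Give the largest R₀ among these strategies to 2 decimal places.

Strategy A: R₀ = 0.58×4.6 + 0.43×7.3 + 0.36×8.5 + 0.30×6.7 = 10.8770
Strategy B: R₀ = 0.56×0.0 + 0.34×11.1 + 0.28×6.7 + 0.17×11.7 = 7.6390
Highest R₀: strategy A with 10.8770.

10.88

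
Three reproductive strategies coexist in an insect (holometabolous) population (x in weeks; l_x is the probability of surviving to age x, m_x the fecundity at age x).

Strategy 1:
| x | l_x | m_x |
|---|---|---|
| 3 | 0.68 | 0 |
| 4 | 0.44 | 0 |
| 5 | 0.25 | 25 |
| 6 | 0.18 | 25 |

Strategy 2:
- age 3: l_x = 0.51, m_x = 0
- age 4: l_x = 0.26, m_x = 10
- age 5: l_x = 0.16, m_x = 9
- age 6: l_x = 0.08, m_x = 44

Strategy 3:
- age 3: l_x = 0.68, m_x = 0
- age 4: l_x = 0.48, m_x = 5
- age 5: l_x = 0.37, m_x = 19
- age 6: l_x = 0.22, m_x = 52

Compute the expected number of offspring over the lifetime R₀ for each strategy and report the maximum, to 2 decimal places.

Strategy 1: R₀ = 0.68×0 + 0.44×0 + 0.25×25 + 0.18×25 = 10.7500
Strategy 2: R₀ = 0.51×0 + 0.26×10 + 0.16×9 + 0.08×44 = 7.5600
Strategy 3: R₀ = 0.68×0 + 0.48×5 + 0.37×19 + 0.22×52 = 20.8700
Highest R₀: strategy 3 with 20.8700.

20.87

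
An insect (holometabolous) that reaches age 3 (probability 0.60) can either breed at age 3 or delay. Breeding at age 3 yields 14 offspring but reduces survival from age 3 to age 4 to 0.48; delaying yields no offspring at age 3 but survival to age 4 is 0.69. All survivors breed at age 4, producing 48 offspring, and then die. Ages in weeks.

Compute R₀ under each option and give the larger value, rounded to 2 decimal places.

breed at age 3: R₀ = 0.60 × (14 + 0.48 × 48) = 0.60 × 37.0400 = 22.2240
delay to age 4: R₀ = 0.60 × (0.69 × 48) = 0.60 × 33.1200 = 19.8720
Higher: breed at age 3 (22.2240).

22.22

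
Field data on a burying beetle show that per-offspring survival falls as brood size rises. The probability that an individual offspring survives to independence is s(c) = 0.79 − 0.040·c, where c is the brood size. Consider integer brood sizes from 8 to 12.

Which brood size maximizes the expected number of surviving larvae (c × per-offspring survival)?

Expected surviving larvae = c × s(c):
  c=8: 8 × 0.470 = 3.760
  c=9: 9 × 0.430 = 3.870
  c=10: 10 × 0.390 = 3.900
  c=11: 11 × 0.350 = 3.850
  c=12: 12 × 0.310 = 3.720
Maximum at c = 10 (3.900 surviving larvae).

10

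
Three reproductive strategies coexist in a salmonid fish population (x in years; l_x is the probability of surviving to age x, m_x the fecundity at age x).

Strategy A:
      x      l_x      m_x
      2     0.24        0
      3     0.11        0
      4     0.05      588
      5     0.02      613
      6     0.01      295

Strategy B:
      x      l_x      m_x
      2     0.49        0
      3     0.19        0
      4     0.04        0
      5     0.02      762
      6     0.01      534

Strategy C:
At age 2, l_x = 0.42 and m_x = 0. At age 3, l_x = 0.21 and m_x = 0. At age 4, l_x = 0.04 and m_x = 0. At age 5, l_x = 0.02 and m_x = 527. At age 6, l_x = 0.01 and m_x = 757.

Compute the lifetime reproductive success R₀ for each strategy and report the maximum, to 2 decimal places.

Strategy A: R₀ = 0.24×0 + 0.11×0 + 0.05×588 + 0.02×613 + 0.01×295 = 44.6100
Strategy B: R₀ = 0.49×0 + 0.19×0 + 0.04×0 + 0.02×762 + 0.01×534 = 20.5800
Strategy C: R₀ = 0.42×0 + 0.21×0 + 0.04×0 + 0.02×527 + 0.01×757 = 18.1100
Highest R₀: strategy A with 44.6100.

44.61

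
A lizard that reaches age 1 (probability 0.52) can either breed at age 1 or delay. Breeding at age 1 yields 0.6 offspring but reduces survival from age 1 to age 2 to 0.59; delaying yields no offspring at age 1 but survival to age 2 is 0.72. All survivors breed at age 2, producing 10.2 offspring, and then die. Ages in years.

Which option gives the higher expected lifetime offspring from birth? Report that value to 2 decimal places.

breed at age 1: R₀ = 0.52 × (0.6 + 0.59 × 10.2) = 0.52 × 6.6180 = 3.4414
delay to age 2: R₀ = 0.52 × (0.72 × 10.2) = 0.52 × 7.3440 = 3.8189
Higher: delay to age 2 (3.8189).

3.82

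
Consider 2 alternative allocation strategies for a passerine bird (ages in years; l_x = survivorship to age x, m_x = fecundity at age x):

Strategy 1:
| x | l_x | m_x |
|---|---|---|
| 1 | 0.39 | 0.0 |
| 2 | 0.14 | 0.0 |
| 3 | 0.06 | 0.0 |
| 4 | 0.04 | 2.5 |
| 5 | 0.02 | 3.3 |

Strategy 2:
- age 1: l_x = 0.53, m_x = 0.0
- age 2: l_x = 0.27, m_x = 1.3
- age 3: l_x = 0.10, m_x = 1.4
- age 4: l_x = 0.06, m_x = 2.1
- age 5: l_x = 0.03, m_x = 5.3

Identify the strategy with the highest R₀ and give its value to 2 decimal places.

0.78

Strategy 1: R₀ = 0.39×0.0 + 0.14×0.0 + 0.06×0.0 + 0.04×2.5 + 0.02×3.3 = 0.1660
Strategy 2: R₀ = 0.53×0.0 + 0.27×1.3 + 0.10×1.4 + 0.06×2.1 + 0.03×5.3 = 0.7760
Highest R₀: strategy 2 with 0.7760.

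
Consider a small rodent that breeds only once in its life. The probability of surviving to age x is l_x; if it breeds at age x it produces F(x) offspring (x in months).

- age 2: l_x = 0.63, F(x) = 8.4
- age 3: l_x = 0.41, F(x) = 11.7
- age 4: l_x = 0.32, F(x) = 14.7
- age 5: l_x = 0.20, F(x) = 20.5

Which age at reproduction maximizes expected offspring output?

Expected offspring if breeding at age x = l_x × F(x):
  age 2: 0.63 × 8.4 = 5.292
  age 3: 0.41 × 11.7 = 4.797
  age 4: 0.32 × 14.7 = 4.704
  age 5: 0.20 × 20.5 = 4.100
Maximum at age 2 (5.292).

2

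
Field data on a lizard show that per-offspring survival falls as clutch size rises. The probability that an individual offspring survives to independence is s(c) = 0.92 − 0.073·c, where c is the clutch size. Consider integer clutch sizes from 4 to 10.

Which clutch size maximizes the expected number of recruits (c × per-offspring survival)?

Expected recruits = c × s(c):
  c=4: 4 × 0.628 = 2.512
  c=5: 5 × 0.555 = 2.775
  c=6: 6 × 0.482 = 2.892
  c=7: 7 × 0.409 = 2.863
  c=8: 8 × 0.336 = 2.688
  c=9: 9 × 0.263 = 2.367
  c=10: 10 × 0.190 = 1.900
Maximum at c = 6 (2.892 recruits).

6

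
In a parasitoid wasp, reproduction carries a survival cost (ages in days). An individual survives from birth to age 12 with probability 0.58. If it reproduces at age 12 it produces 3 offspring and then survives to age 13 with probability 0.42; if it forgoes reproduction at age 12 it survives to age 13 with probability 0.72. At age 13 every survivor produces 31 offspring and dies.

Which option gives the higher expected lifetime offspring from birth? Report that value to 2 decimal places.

12.95

breed at age 12: R₀ = 0.58 × (3 + 0.42 × 31) = 0.58 × 16.0200 = 9.2916
delay to age 13: R₀ = 0.58 × (0.72 × 31) = 0.58 × 22.3200 = 12.9456
Higher: delay to age 13 (12.9456).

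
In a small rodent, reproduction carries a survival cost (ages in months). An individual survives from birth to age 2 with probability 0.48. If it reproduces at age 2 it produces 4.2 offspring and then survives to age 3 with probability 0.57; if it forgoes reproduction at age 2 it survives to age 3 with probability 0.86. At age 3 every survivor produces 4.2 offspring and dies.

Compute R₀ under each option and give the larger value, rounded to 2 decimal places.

3.17

breed at age 2: R₀ = 0.48 × (4.2 + 0.57 × 4.2) = 0.48 × 6.5940 = 3.1651
delay to age 3: R₀ = 0.48 × (0.86 × 4.2) = 0.48 × 3.6120 = 1.7338
Higher: breed at age 2 (3.1651).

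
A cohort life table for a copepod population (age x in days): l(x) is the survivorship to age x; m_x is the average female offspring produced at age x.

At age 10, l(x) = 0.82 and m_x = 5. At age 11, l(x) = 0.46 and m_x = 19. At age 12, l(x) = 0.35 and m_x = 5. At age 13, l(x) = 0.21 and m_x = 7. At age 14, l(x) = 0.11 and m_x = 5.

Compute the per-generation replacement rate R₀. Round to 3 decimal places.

R₀ = Σ l(x) m_x:
  age 10: 0.82 × 5 = 4.1000
  age 11: 0.46 × 19 = 8.7400
  age 12: 0.35 × 5 = 1.7500
  age 13: 0.21 × 7 = 1.4700
  age 14: 0.11 × 5 = 0.5500
R₀ = 4.1000 + 8.7400 + 1.7500 + 1.4700 + 0.5500 = 16.6100

16.610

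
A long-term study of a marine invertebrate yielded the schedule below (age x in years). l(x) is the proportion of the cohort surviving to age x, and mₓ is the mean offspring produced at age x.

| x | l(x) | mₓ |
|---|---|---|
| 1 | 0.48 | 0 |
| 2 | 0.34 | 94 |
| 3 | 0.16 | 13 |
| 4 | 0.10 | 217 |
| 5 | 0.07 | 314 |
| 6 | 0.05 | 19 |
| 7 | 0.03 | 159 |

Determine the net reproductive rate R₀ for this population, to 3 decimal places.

83.440

R₀ = Σ l(x) mₓ:
  age 1: 0.48 × 0 = 0.0000
  age 2: 0.34 × 94 = 31.9600
  age 3: 0.16 × 13 = 2.0800
  age 4: 0.10 × 217 = 21.7000
  age 5: 0.07 × 314 = 21.9800
  age 6: 0.05 × 19 = 0.9500
  age 7: 0.03 × 159 = 4.7700
R₀ = 0.0000 + 31.9600 + 2.0800 + 21.7000 + 21.9800 + 0.9500 + 4.7700 = 83.4400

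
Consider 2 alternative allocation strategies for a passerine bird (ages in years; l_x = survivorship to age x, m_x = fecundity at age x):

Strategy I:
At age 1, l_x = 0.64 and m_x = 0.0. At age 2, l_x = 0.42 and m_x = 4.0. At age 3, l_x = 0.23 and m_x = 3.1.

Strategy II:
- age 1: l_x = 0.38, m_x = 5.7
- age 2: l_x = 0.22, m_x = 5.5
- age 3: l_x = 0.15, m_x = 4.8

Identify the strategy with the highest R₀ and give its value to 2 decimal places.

Strategy I: R₀ = 0.64×0.0 + 0.42×4.0 + 0.23×3.1 = 2.3930
Strategy II: R₀ = 0.38×5.7 + 0.22×5.5 + 0.15×4.8 = 4.0960
Highest R₀: strategy II with 4.0960.

4.10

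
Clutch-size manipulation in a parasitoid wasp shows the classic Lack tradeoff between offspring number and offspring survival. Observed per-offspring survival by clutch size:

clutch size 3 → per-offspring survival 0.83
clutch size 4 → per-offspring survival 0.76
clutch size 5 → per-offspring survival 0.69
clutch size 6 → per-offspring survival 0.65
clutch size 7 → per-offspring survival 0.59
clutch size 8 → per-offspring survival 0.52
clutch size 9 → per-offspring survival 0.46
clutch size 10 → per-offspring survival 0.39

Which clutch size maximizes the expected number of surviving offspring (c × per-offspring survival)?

Expected surviving offspring = c × s(c):
  c=3: 3 × 0.83 = 2.490
  c=4: 4 × 0.76 = 3.040
  c=5: 5 × 0.69 = 3.450
  c=6: 6 × 0.65 = 3.900
  c=7: 7 × 0.59 = 4.130
  c=8: 8 × 0.52 = 4.160
  c=9: 9 × 0.46 = 4.140
  c=10: 10 × 0.39 = 3.900
Maximum at c = 8 (4.160 surviving offspring).

8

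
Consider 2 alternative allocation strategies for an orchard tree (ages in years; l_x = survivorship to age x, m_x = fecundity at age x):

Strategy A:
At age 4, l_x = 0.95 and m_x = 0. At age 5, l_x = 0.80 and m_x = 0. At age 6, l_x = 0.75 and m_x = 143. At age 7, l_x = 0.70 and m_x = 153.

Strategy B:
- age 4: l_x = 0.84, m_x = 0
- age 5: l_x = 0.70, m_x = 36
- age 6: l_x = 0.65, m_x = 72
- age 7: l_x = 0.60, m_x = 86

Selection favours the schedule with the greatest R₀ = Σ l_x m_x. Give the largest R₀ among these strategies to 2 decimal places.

214.35

Strategy A: R₀ = 0.95×0 + 0.80×0 + 0.75×143 + 0.70×153 = 214.3500
Strategy B: R₀ = 0.84×0 + 0.70×36 + 0.65×72 + 0.60×86 = 123.6000
Highest R₀: strategy A with 214.3500.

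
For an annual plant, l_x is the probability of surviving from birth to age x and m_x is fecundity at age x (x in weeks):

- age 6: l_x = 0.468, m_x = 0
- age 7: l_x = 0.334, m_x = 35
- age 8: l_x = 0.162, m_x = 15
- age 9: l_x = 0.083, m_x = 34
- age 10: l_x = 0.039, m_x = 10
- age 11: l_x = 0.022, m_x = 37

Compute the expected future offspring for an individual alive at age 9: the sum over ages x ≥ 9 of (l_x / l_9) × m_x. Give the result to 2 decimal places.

l_9 = 0.083. Conditional survival from age 9 to x is l_x / l_9.
  x=9: (0.083/0.083) × 34 = 34.0000
  x=10: (0.039/0.083) × 10 = 4.6988
  x=11: (0.022/0.083) × 37 = 9.8072
Sum = 34.0000 + 4.6988 + 9.8072 = 48.5060

48.51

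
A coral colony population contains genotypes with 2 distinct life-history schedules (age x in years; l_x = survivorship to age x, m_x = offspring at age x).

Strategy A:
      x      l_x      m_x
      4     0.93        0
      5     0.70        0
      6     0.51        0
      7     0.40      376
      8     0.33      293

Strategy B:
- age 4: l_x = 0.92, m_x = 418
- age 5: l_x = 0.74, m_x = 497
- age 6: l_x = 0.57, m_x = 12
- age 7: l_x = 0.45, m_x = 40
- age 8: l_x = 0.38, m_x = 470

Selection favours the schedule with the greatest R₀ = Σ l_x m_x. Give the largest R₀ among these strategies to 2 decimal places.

Strategy A: R₀ = 0.93×0 + 0.70×0 + 0.51×0 + 0.40×376 + 0.33×293 = 247.0900
Strategy B: R₀ = 0.92×418 + 0.74×497 + 0.57×12 + 0.45×40 + 0.38×470 = 955.7800
Highest R₀: strategy B with 955.7800.

955.78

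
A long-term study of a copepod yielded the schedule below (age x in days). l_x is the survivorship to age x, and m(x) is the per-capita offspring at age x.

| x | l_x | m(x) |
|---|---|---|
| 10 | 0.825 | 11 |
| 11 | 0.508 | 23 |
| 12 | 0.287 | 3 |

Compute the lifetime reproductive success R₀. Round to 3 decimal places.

R₀ = Σ l_x m(x):
  age 10: 0.825 × 11 = 9.0750
  age 11: 0.508 × 23 = 11.6840
  age 12: 0.287 × 3 = 0.8610
R₀ = 9.0750 + 11.6840 + 0.8610 = 21.6200

21.620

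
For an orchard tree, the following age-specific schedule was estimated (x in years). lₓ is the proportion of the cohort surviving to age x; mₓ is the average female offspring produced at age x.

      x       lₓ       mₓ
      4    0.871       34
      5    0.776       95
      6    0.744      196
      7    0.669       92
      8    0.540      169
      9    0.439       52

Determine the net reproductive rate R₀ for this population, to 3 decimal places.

424.794

R₀ = Σ lₓ mₓ:
  age 4: 0.871 × 34 = 29.6140
  age 5: 0.776 × 95 = 73.7200
  age 6: 0.744 × 196 = 145.8240
  age 7: 0.669 × 92 = 61.5480
  age 8: 0.540 × 169 = 91.2600
  age 9: 0.439 × 52 = 22.8280
R₀ = 29.6140 + 73.7200 + 145.8240 + 61.5480 + 91.2600 + 22.8280 = 424.7940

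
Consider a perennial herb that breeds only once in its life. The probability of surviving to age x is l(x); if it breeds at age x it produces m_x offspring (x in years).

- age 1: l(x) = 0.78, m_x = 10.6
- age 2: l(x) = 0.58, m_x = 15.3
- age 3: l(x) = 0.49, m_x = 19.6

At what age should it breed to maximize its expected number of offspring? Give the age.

Expected offspring if breeding at age x = l(x) × m_x:
  age 1: 0.78 × 10.6 = 8.268
  age 2: 0.58 × 15.3 = 8.874
  age 3: 0.49 × 19.6 = 9.604
Maximum at age 3 (9.604).

3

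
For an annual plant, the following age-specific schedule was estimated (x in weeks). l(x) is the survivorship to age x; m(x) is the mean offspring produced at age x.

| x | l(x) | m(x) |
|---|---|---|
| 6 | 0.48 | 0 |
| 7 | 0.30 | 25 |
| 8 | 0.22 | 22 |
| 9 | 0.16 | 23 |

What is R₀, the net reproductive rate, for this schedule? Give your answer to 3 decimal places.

16.020

R₀ = Σ l(x) m(x):
  age 6: 0.48 × 0 = 0.0000
  age 7: 0.30 × 25 = 7.5000
  age 8: 0.22 × 22 = 4.8400
  age 9: 0.16 × 23 = 3.6800
R₀ = 0.0000 + 7.5000 + 4.8400 + 3.6800 = 16.0200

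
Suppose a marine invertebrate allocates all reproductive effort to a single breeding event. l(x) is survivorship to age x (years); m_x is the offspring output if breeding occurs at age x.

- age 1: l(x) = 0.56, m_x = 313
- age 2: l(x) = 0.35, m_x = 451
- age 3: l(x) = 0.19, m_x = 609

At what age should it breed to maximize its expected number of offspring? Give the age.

Expected offspring if breeding at age x = l(x) × m_x:
  age 1: 0.56 × 313 = 175.280
  age 2: 0.35 × 451 = 157.850
  age 3: 0.19 × 609 = 115.710
Maximum at age 1 (175.280).

1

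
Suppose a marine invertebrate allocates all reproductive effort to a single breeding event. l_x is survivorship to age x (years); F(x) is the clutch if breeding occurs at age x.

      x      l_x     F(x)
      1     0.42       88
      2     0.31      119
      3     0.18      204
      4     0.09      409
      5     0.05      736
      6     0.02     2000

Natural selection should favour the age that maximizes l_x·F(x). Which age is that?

Expected offspring if breeding at age x = l_x × F(x):
  age 1: 0.42 × 88 = 36.960
  age 2: 0.31 × 119 = 36.890
  age 3: 0.18 × 204 = 36.720
  age 4: 0.09 × 409 = 36.810
  age 5: 0.05 × 736 = 36.800
  age 6: 0.02 × 2000 = 40.000
Maximum at age 6 (40.000).

6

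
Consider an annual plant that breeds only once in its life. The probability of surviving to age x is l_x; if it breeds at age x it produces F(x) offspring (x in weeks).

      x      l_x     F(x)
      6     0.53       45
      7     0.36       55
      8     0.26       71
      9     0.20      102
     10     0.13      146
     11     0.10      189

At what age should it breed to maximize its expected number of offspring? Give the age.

6

Expected offspring if breeding at age x = l_x × F(x):
  age 6: 0.53 × 45 = 23.850
  age 7: 0.36 × 55 = 19.800
  age 8: 0.26 × 71 = 18.460
  age 9: 0.20 × 102 = 20.400
  age 10: 0.13 × 146 = 18.980
  age 11: 0.10 × 189 = 18.900
Maximum at age 6 (23.850).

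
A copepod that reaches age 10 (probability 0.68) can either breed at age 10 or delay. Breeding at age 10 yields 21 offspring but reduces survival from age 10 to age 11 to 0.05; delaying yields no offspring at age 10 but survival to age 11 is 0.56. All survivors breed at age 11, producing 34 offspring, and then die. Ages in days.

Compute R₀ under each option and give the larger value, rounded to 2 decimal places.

breed at age 10: R₀ = 0.68 × (21 + 0.05 × 34) = 0.68 × 22.7000 = 15.4360
delay to age 11: R₀ = 0.68 × (0.56 × 34) = 0.68 × 19.0400 = 12.9472
Higher: breed at age 10 (15.4360).

15.44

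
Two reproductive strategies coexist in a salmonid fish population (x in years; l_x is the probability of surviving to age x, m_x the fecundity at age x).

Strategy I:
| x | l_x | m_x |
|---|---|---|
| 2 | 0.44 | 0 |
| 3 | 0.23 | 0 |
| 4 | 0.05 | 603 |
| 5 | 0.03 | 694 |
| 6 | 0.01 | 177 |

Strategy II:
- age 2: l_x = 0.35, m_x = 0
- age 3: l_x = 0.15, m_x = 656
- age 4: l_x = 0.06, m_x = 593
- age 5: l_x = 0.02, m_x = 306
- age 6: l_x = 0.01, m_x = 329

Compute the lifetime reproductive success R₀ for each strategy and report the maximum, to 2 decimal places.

Strategy I: R₀ = 0.44×0 + 0.23×0 + 0.05×603 + 0.03×694 + 0.01×177 = 52.7400
Strategy II: R₀ = 0.35×0 + 0.15×656 + 0.06×593 + 0.02×306 + 0.01×329 = 143.3900
Highest R₀: strategy II with 143.3900.

143.39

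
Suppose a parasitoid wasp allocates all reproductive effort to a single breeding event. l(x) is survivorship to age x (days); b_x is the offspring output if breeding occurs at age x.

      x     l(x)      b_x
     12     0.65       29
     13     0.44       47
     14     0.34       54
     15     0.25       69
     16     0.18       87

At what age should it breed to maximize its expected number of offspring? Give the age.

13

Expected offspring if breeding at age x = l(x) × b_x:
  age 12: 0.65 × 29 = 18.850
  age 13: 0.44 × 47 = 20.680
  age 14: 0.34 × 54 = 18.360
  age 15: 0.25 × 69 = 17.250
  age 16: 0.18 × 87 = 15.660
Maximum at age 13 (20.680).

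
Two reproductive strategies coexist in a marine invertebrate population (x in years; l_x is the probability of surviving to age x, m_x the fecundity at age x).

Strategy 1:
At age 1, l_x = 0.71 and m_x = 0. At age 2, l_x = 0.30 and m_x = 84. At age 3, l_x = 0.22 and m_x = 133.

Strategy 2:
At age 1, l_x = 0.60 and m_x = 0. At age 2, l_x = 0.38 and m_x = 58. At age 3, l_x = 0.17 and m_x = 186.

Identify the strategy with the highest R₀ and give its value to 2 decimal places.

Strategy 1: R₀ = 0.71×0 + 0.30×84 + 0.22×133 = 54.4600
Strategy 2: R₀ = 0.60×0 + 0.38×58 + 0.17×186 = 53.6600
Highest R₀: strategy 1 with 54.4600.

54.46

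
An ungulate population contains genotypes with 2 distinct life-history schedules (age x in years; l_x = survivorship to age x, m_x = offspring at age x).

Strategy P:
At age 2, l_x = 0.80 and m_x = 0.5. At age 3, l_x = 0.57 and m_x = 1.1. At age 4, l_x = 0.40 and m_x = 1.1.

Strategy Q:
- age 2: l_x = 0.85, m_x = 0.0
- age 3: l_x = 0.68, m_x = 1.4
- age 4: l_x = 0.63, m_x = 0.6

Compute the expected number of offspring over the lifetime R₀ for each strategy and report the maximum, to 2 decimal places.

Strategy P: R₀ = 0.80×0.5 + 0.57×1.1 + 0.40×1.1 = 1.4670
Strategy Q: R₀ = 0.85×0.0 + 0.68×1.4 + 0.63×0.6 = 1.3300
Highest R₀: strategy P with 1.4670.

1.47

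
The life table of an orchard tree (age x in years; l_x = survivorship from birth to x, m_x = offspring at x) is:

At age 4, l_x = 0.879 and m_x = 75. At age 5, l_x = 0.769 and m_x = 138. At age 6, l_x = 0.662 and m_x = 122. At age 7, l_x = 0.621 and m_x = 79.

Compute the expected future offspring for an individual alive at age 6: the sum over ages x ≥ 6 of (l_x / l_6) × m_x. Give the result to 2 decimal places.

l_6 = 0.662. Conditional survival from age 6 to x is l_x / l_6.
  x=6: (0.662/0.662) × 122 = 122.0000
  x=7: (0.621/0.662) × 79 = 74.1073
Sum = 122.0000 + 74.1073 = 196.1073

196.11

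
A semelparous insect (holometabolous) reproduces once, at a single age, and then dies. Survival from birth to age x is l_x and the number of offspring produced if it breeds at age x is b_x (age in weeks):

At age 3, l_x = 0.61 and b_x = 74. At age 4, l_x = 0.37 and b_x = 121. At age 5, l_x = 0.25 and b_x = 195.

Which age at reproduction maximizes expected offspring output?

Expected offspring if breeding at age x = l_x × b_x:
  age 3: 0.61 × 74 = 45.140
  age 4: 0.37 × 121 = 44.770
  age 5: 0.25 × 195 = 48.750
Maximum at age 5 (48.750).

5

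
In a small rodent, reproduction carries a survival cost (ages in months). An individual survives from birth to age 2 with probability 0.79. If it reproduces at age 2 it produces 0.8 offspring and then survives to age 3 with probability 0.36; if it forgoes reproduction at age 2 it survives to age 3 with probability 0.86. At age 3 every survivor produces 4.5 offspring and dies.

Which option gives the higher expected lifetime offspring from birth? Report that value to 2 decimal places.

3.06

breed at age 2: R₀ = 0.79 × (0.8 + 0.36 × 4.5) = 0.79 × 2.4200 = 1.9118
delay to age 3: R₀ = 0.79 × (0.86 × 4.5) = 0.79 × 3.8700 = 3.0573
Higher: delay to age 3 (3.0573).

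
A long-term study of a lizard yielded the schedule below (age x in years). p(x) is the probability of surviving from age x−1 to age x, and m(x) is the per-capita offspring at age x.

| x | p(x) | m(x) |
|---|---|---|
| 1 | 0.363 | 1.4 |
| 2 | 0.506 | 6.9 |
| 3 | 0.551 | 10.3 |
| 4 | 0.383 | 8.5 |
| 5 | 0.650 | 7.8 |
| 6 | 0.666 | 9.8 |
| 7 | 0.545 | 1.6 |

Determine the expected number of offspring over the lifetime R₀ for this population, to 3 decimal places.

3.523

Survivorship from birth: l_x = p_1·p_2·…·p_x.
  l_1 = 0.36300
  l_2 = 0.18368
  l_3 = 0.10121
  l_4 = 0.03876
  l_5 = 0.02520
  l_6 = 0.01678
  l_7 = 0.00915
R₀ = Σ l_x m(x):
  age 1: 0.36300 × 1.4 = 0.5082
  age 2: 0.18368 × 6.9 = 1.2674
  age 3: 0.10121 × 10.3 = 1.0425
  age 4: 0.03876 × 8.5 = 0.3295
  age 5: 0.02520 × 7.8 = 0.1966
  age 6: 0.01678 × 9.8 = 0.1644
  age 7: 0.00915 × 1.6 = 0.0146
R₀ = 0.5082 + 1.2674 + 1.0425 + 0.3295 + 0.1966 + 0.1644 + 0.0146 = 3.5232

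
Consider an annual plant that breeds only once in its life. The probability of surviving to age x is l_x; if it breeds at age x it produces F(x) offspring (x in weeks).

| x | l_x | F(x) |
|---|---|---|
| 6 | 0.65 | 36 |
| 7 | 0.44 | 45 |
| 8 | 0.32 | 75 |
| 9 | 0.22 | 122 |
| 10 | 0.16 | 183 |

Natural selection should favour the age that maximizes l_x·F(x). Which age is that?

Expected offspring if breeding at age x = l_x × F(x):
  age 6: 0.65 × 36 = 23.400
  age 7: 0.44 × 45 = 19.800
  age 8: 0.32 × 75 = 24.000
  age 9: 0.22 × 122 = 26.840
  age 10: 0.16 × 183 = 29.280
Maximum at age 10 (29.280).

10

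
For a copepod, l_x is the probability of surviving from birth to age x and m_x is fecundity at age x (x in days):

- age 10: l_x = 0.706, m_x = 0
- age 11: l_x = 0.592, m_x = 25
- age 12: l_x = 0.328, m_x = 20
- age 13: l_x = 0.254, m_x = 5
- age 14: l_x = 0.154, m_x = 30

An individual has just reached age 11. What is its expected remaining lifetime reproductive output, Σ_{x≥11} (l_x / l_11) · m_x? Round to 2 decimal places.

46.03

l_11 = 0.592. Conditional survival from age 11 to x is l_x / l_11.
  x=11: (0.592/0.592) × 25 = 25.0000
  x=12: (0.328/0.592) × 20 = 11.0811
  x=13: (0.254/0.592) × 5 = 2.1453
  x=14: (0.154/0.592) × 30 = 7.8041
Sum = 25.0000 + 11.0811 + 2.1453 + 7.8041 = 46.0304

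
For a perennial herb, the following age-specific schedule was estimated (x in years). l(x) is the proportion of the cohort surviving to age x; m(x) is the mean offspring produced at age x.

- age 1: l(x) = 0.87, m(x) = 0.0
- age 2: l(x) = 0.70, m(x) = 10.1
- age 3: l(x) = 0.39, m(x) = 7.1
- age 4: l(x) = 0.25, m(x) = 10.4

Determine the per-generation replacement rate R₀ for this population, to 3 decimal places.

12.439

R₀ = Σ l(x) m(x):
  age 1: 0.87 × 0.0 = 0.0000
  age 2: 0.70 × 10.1 = 7.0700
  age 3: 0.39 × 7.1 = 2.7690
  age 4: 0.25 × 10.4 = 2.6000
R₀ = 0.0000 + 7.0700 + 2.7690 + 2.6000 = 12.4390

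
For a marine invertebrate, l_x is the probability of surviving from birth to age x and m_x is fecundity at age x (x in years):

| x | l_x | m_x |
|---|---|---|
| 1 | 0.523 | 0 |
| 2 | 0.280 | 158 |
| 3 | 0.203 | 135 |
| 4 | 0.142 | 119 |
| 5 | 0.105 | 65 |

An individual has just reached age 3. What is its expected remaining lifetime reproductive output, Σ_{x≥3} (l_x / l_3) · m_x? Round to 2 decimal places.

l_3 = 0.203. Conditional survival from age 3 to x is l_x / l_3.
  x=3: (0.203/0.203) × 135 = 135.0000
  x=4: (0.142/0.203) × 119 = 83.2414
  x=5: (0.105/0.203) × 65 = 33.6207
Sum = 135.0000 + 83.2414 + 33.6207 = 251.8621

251.86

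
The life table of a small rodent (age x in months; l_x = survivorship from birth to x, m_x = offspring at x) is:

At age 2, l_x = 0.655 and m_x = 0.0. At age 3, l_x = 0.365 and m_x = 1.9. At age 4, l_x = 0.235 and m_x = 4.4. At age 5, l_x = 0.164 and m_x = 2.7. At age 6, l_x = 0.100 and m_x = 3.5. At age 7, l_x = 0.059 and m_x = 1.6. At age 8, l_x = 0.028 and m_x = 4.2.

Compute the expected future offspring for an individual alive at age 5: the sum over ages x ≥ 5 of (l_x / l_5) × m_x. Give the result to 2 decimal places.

l_5 = 0.164. Conditional survival from age 5 to x is l_x / l_5.
  x=5: (0.164/0.164) × 2.7 = 2.7000
  x=6: (0.100/0.164) × 3.5 = 2.1341
  x=7: (0.059/0.164) × 1.6 = 0.5756
  x=8: (0.028/0.164) × 4.2 = 0.7171
Sum = 2.7000 + 2.1341 + 0.5756 + 0.7171 = 6.1268

6.13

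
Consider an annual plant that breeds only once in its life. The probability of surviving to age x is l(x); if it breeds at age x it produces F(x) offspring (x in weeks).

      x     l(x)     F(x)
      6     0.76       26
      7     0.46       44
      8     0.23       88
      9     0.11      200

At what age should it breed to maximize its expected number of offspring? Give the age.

9

Expected offspring if breeding at age x = l(x) × F(x):
  age 6: 0.76 × 26 = 19.760
  age 7: 0.46 × 44 = 20.240
  age 8: 0.23 × 88 = 20.240
  age 9: 0.11 × 200 = 22.000
Maximum at age 9 (22.000).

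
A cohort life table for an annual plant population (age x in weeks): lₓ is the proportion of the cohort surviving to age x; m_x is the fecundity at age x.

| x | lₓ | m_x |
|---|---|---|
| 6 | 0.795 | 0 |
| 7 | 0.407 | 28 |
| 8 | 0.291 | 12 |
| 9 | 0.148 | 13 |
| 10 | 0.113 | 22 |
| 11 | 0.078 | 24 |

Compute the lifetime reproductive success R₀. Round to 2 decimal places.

R₀ = Σ lₓ m_x:
  age 6: 0.795 × 0 = 0.0000
  age 7: 0.407 × 28 = 11.3960
  age 8: 0.291 × 12 = 3.4920
  age 9: 0.148 × 13 = 1.9240
  age 10: 0.113 × 22 = 2.4860
  age 11: 0.078 × 24 = 1.8720
R₀ = 0.0000 + 11.3960 + 3.4920 + 1.9240 + 2.4860 + 1.8720 = 21.1700

21.17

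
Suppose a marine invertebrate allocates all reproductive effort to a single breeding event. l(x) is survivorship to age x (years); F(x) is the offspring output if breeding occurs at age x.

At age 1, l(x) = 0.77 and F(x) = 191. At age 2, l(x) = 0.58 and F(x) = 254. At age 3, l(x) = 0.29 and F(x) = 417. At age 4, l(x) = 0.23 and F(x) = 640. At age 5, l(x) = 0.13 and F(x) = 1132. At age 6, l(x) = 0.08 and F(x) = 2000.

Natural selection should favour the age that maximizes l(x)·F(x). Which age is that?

Expected offspring if breeding at age x = l(x) × F(x):
  age 1: 0.77 × 191 = 147.070
  age 2: 0.58 × 254 = 147.320
  age 3: 0.29 × 417 = 120.930
  age 4: 0.23 × 640 = 147.200
  age 5: 0.13 × 1132 = 147.160
  age 6: 0.08 × 2000 = 160.000
Maximum at age 6 (160.000).

6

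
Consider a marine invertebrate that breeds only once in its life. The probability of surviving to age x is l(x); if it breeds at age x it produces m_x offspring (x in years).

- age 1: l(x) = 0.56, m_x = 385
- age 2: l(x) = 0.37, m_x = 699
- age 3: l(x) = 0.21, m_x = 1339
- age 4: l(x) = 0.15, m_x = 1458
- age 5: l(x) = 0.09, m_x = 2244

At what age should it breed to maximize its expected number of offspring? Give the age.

Expected offspring if breeding at age x = l(x) × m_x:
  age 1: 0.56 × 385 = 215.600
  age 2: 0.37 × 699 = 258.630
  age 3: 0.21 × 1339 = 281.190
  age 4: 0.15 × 1458 = 218.700
  age 5: 0.09 × 2244 = 201.960
Maximum at age 3 (281.190).

3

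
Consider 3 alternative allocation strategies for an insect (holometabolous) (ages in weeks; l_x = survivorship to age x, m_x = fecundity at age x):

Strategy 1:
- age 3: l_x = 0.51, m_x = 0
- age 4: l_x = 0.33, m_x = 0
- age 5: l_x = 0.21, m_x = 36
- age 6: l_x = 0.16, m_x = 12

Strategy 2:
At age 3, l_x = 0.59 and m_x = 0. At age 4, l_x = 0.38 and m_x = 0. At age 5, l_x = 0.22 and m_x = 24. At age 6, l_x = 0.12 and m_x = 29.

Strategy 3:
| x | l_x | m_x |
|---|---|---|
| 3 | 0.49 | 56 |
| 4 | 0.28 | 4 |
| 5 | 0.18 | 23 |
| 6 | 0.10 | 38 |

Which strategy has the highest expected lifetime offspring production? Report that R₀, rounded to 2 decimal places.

Strategy 1: R₀ = 0.51×0 + 0.33×0 + 0.21×36 + 0.16×12 = 9.4800
Strategy 2: R₀ = 0.59×0 + 0.38×0 + 0.22×24 + 0.12×29 = 8.7600
Strategy 3: R₀ = 0.49×56 + 0.28×4 + 0.18×23 + 0.10×38 = 36.5000
Highest R₀: strategy 3 with 36.5000.

36.50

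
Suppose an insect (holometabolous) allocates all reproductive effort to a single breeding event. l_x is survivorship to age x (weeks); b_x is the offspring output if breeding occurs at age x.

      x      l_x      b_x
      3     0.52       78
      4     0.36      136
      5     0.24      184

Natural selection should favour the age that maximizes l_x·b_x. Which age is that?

4

Expected offspring if breeding at age x = l_x × b_x:
  age 3: 0.52 × 78 = 40.560
  age 4: 0.36 × 136 = 48.960
  age 5: 0.24 × 184 = 44.160
Maximum at age 4 (48.960).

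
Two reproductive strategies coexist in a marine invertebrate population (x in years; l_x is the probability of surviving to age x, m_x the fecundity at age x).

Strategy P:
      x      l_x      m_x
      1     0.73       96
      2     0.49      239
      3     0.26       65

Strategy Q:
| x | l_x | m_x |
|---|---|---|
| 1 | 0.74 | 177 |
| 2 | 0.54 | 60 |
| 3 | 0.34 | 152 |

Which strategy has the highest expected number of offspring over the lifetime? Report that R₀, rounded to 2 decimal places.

Strategy P: R₀ = 0.73×96 + 0.49×239 + 0.26×65 = 204.0900
Strategy Q: R₀ = 0.74×177 + 0.54×60 + 0.34×152 = 215.0600
Highest R₀: strategy Q with 215.0600.

215.06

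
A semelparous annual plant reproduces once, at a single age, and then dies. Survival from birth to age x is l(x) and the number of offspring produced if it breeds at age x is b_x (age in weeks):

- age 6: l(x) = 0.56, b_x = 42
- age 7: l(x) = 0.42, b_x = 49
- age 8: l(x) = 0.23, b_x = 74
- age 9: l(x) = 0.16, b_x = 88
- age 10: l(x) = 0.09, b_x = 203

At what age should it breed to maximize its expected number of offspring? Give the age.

6

Expected offspring if breeding at age x = l(x) × b_x:
  age 6: 0.56 × 42 = 23.520
  age 7: 0.42 × 49 = 20.580
  age 8: 0.23 × 74 = 17.020
  age 9: 0.16 × 88 = 14.080
  age 10: 0.09 × 203 = 18.270
Maximum at age 6 (23.520).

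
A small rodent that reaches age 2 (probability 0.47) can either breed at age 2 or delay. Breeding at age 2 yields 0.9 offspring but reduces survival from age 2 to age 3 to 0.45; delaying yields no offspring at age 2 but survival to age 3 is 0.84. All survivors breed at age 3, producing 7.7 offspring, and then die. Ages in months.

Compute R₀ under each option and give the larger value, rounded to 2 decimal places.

breed at age 2: R₀ = 0.47 × (0.9 + 0.45 × 7.7) = 0.47 × 4.3650 = 2.0515
delay to age 3: R₀ = 0.47 × (0.84 × 7.7) = 0.47 × 6.4680 = 3.0400
Higher: delay to age 3 (3.0400).

3.04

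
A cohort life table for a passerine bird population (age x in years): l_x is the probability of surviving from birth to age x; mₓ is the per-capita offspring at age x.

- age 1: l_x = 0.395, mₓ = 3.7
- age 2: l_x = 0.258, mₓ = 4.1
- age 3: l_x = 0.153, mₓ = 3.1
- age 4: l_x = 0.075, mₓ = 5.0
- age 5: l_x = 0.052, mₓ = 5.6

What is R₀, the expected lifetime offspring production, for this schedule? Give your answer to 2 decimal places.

R₀ = Σ l_x mₓ:
  age 1: 0.395 × 3.7 = 1.4615
  age 2: 0.258 × 4.1 = 1.0578
  age 3: 0.153 × 3.1 = 0.4743
  age 4: 0.075 × 5.0 = 0.3750
  age 5: 0.052 × 5.6 = 0.2912
R₀ = 1.4615 + 1.0578 + 0.4743 + 0.3750 + 0.2912 = 3.6598

3.66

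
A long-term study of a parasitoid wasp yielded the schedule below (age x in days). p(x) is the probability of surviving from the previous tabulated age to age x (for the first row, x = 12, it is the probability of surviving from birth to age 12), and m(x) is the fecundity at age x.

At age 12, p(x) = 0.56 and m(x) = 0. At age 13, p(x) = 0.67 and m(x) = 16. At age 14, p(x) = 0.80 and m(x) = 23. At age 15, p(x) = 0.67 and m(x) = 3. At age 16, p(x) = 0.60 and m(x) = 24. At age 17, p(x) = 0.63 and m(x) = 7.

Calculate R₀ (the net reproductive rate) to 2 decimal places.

16.94

Survivorship from birth: l_x = p_12·p_13·…·p_x.
  l_12 = 0.56000
  l_13 = 0.37520
  l_14 = 0.30016
  l_15 = 0.20111
  l_16 = 0.12066
  l_17 = 0.07602
R₀ = Σ l_x m(x):
  age 12: 0.56000 × 0 = 0.0000
  age 13: 0.37520 × 16 = 6.0032
  age 14: 0.30016 × 23 = 6.9037
  age 15: 0.20111 × 3 = 0.6033
  age 16: 0.12066 × 24 = 2.8958
  age 17: 0.07602 × 7 = 0.5321
R₀ = 0.0000 + 6.0032 + 6.9037 + 0.6033 + 2.8958 + 0.5321 = 16.9382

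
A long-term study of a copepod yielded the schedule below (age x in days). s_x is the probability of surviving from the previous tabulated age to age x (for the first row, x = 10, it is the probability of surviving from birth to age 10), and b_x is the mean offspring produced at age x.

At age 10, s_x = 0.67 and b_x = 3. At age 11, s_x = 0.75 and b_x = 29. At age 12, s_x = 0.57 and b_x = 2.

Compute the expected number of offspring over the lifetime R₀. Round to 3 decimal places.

17.155

Survivorship from birth: l_x = s_10·s_11·…·s_x.
  l_10 = 0.67000
  l_11 = 0.50250
  l_12 = 0.28642
R₀ = Σ l_x b_x:
  age 10: 0.67000 × 3 = 2.0100
  age 11: 0.50250 × 29 = 14.5725
  age 12: 0.28642 × 2 = 0.5728
R₀ = 2.0100 + 14.5725 + 0.5728 = 17.1553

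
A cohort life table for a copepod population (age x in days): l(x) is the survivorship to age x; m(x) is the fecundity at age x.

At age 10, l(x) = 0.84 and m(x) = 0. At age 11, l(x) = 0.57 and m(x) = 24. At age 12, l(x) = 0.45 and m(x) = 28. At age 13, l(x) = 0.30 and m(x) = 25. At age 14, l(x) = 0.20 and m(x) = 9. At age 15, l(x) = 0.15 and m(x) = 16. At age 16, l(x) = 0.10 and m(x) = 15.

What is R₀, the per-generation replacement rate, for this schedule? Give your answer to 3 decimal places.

39.480

R₀ = Σ l(x) m(x):
  age 10: 0.84 × 0 = 0.0000
  age 11: 0.57 × 24 = 13.6800
  age 12: 0.45 × 28 = 12.6000
  age 13: 0.30 × 25 = 7.5000
  age 14: 0.20 × 9 = 1.8000
  age 15: 0.15 × 16 = 2.4000
  age 16: 0.10 × 15 = 1.5000
R₀ = 0.0000 + 13.6800 + 12.6000 + 7.5000 + 1.8000 + 2.4000 + 1.5000 = 39.4800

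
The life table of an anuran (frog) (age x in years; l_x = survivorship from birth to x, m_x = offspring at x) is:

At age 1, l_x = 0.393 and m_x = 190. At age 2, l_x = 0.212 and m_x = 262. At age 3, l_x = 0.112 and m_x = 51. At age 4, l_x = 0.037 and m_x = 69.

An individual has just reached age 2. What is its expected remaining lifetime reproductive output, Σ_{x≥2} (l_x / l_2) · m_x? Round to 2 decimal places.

300.99

l_2 = 0.212. Conditional survival from age 2 to x is l_x / l_2.
  x=2: (0.212/0.212) × 262 = 262.0000
  x=3: (0.112/0.212) × 51 = 26.9434
  x=4: (0.037/0.212) × 69 = 12.0425
Sum = 262.0000 + 26.9434 + 12.0425 = 300.9858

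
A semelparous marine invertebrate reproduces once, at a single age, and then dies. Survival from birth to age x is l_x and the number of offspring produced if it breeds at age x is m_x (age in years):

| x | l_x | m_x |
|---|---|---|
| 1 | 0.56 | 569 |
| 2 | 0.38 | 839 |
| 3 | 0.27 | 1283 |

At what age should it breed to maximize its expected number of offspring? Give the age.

Expected offspring if breeding at age x = l_x × m_x:
  age 1: 0.56 × 569 = 318.640
  age 2: 0.38 × 839 = 318.820
  age 3: 0.27 × 1283 = 346.410
Maximum at age 3 (346.410).

3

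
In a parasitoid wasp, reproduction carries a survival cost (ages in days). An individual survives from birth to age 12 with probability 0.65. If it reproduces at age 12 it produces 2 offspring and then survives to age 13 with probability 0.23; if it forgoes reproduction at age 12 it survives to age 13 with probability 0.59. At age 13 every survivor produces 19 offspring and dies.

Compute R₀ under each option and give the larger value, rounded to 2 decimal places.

breed at age 12: R₀ = 0.65 × (2 + 0.23 × 19) = 0.65 × 6.3700 = 4.1405
delay to age 13: R₀ = 0.65 × (0.59 × 19) = 0.65 × 11.2100 = 7.2865
Higher: delay to age 13 (7.2865).

7.29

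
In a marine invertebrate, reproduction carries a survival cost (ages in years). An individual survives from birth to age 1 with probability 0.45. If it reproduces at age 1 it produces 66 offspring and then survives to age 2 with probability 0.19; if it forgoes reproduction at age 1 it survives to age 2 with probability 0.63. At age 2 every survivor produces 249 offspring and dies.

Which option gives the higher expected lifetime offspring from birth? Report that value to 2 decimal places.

70.59

breed at age 1: R₀ = 0.45 × (66 + 0.19 × 249) = 0.45 × 113.3100 = 50.9895
delay to age 2: R₀ = 0.45 × (0.63 × 249) = 0.45 × 156.8700 = 70.5915
Higher: delay to age 2 (70.5915).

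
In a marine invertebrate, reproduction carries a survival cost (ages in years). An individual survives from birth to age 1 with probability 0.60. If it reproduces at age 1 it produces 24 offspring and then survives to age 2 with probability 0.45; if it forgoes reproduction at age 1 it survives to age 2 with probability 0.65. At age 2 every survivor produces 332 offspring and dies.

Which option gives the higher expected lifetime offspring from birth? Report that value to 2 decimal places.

129.48

breed at age 1: R₀ = 0.60 × (24 + 0.45 × 332) = 0.60 × 173.4000 = 104.0400
delay to age 2: R₀ = 0.60 × (0.65 × 332) = 0.60 × 215.8000 = 129.4800
Higher: delay to age 2 (129.4800).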